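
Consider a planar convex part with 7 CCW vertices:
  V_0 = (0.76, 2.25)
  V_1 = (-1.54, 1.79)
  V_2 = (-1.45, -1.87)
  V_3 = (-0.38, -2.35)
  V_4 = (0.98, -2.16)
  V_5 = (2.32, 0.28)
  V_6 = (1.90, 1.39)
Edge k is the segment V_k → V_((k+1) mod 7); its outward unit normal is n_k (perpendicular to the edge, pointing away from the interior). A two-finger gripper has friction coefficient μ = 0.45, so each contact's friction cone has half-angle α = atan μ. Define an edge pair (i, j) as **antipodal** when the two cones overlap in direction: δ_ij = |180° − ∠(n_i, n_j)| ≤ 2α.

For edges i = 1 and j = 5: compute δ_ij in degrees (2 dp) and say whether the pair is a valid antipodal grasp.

δ = 19.32°, valid

α = atan 0.45 = 24.23°;  2α = 48.46°
edge 1: e_1 = (+0.09, -3.66);  n_1 = (-0.9997, -0.0246)
edge 5: e_5 = (-0.42, +1.11);  n_5 = (+0.9353, +0.3539)
∠(n_1, n_5) = 160.68°
δ = |180° − 160.68°| = 19.32°
19.32° ≤ 2α = 48.46°  →  valid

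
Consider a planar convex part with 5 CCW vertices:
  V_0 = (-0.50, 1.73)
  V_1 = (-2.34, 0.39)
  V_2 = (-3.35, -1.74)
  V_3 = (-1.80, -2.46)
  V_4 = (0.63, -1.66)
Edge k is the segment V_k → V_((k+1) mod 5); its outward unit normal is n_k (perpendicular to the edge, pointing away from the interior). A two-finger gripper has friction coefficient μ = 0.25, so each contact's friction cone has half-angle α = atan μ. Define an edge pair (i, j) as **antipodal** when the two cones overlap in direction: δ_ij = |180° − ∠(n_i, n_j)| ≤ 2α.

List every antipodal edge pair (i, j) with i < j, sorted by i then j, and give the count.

count = 1; pairs: (0,3)

α = atan 0.25 = 14.04°;  2α = 28.07°
n_0 = (-0.5887, +0.8084)
n_1 = (-0.9036, +0.4285)
n_2 = (-0.4213, -0.9069)
n_3 = (+0.3127, -0.9498)
n_4 = (+0.9487, +0.3162)
  (0,1): δ = 151.43°  ·
  (0,2): δ = 60.98°  ·
  (0,3): δ = 17.84°  ✓
  (0,4): δ = 72.37°  ·
  (1,2): δ = 89.55°  ·
  (1,3): δ = 46.41°  ·
  (1,4): δ = 43.80°  ·
  (2,3): δ = 136.86°  ·
  (2,4): δ = 46.65°  ·
  (3,4): δ = 89.79°  ·
antipodal pairs: 1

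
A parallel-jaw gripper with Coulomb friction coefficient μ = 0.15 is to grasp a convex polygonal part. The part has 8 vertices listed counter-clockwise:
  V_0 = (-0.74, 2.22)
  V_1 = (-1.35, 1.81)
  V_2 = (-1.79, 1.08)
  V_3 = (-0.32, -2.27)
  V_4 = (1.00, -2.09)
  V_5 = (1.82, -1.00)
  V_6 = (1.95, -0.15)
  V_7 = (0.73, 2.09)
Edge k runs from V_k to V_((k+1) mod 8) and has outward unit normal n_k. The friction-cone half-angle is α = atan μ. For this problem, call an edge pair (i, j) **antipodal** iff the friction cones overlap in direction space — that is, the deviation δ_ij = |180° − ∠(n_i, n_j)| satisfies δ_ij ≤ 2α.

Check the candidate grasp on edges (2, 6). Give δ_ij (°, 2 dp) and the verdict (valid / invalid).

α = atan 0.15 = 8.53°;  2α = 17.06°
edge 2: e_2 = (+1.47, -3.35);  n_2 = (-0.9157, -0.4018)
edge 6: e_6 = (-1.22, +2.24);  n_6 = (+0.8782, +0.4783)
∠(n_2, n_6) = 175.12°
δ = |180° − 175.12°| = 4.88°
4.88° ≤ 2α = 17.06°  →  valid

δ = 4.88°, valid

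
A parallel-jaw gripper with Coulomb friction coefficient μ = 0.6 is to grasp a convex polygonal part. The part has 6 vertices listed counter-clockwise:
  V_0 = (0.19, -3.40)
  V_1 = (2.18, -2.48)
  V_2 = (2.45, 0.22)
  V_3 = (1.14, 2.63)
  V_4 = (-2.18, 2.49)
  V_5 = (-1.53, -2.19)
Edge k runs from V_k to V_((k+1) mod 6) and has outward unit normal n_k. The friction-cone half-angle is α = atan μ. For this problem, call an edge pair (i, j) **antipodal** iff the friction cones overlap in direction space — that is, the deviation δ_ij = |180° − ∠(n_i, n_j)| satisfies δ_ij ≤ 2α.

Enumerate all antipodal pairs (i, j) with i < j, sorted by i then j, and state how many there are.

α = atan 0.6 = 30.96°;  2α = 61.93°
n_0 = (+0.4196, -0.9077)
n_1 = (+0.9950, -0.0995)
n_2 = (+0.8786, +0.4776)
n_3 = (-0.0421, +0.9991)
n_4 = (-0.9905, -0.1376)
n_5 = (-0.5754, -0.8179)
  (0,1): δ = 120.52°  ·
  (0,2): δ = 86.28°  ·
  (0,3): δ = 22.40°  ✓
  (0,4): δ = 73.10°  ·
  (0,5): δ = 120.06°  ·
  (1,2): δ = 145.76°  ·
  (1,3): δ = 81.87°  ·
  (1,4): δ = 13.62°  ✓
  (1,5): δ = 60.58°  ✓
  (2,3): δ = 116.11°  ·
  (2,4): δ = 20.62°  ✓
  (2,5): δ = 26.35°  ✓
  (3,4): δ = 84.51°  ·
  (3,5): δ = 37.54°  ✓
  (4,5): δ = 133.03°  ·
antipodal pairs: 6

count = 6; pairs: (0,3), (1,4), (1,5), (2,4), (2,5), (3,5)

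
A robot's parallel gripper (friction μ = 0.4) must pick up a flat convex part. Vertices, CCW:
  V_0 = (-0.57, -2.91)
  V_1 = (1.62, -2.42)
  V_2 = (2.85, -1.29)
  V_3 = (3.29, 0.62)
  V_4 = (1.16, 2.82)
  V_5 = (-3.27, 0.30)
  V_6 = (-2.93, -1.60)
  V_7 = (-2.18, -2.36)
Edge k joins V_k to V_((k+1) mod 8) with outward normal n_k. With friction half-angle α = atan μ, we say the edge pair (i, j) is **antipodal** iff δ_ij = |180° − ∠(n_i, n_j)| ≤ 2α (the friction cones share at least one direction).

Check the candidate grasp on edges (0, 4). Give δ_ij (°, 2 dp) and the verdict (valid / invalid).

δ = 17.02°, valid

α = atan 0.4 = 21.80°;  2α = 43.60°
edge 0: e_0 = (+2.19, +0.49);  n_0 = (+0.2183, -0.9759)
edge 4: e_4 = (-4.43, -2.52);  n_4 = (-0.4944, +0.8692)
∠(n_0, n_4) = 162.98°
δ = |180° − 162.98°| = 17.02°
17.02° ≤ 2α = 43.60°  →  valid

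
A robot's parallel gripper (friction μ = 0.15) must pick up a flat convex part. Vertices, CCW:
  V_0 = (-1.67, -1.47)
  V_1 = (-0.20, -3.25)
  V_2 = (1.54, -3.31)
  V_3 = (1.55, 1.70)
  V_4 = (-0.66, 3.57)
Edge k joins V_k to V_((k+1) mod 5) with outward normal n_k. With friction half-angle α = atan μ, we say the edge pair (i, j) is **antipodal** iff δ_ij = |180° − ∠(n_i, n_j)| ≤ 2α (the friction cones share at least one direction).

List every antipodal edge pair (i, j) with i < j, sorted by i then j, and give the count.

α = atan 0.15 = 8.53°;  2α = 17.06°
n_0 = (-0.7711, -0.6368)
n_1 = (-0.0345, -0.9994)
n_2 = (+1.0000, -0.0020)
n_3 = (+0.6459, +0.7634)
n_4 = (-0.9805, +0.1965)
  (0,1): δ = 131.53°  ·
  (0,2): δ = 39.67°  ·
  (0,3): δ = 10.21°  ✓
  (0,4): δ = 129.12°  ·
  (1,2): δ = 88.14°  ·
  (1,3): δ = 38.26°  ·
  (1,4): δ = 80.64°  ·
  (2,3): δ = 130.12°  ·
  (2,4): δ = 11.22°  ✓
  (3,4): δ = 61.10°  ·
antipodal pairs: 2

count = 2; pairs: (0,3), (2,4)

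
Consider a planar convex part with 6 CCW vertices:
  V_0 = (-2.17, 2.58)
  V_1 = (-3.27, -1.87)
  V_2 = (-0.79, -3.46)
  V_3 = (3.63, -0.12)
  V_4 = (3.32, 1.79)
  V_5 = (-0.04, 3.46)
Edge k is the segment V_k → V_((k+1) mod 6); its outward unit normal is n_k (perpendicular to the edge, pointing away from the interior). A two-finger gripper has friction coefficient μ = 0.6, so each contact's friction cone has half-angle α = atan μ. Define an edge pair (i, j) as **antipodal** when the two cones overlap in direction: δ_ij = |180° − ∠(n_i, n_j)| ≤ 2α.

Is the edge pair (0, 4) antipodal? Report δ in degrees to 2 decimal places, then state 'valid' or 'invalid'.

δ = 77.46°, invalid

α = atan 0.6 = 30.96°;  2α = 61.93°
edge 0: e_0 = (-1.10, -4.45);  n_0 = (-0.9708, +0.2400)
edge 4: e_4 = (-3.36, +1.67);  n_4 = (+0.4451, +0.8955)
∠(n_0, n_4) = 102.54°
δ = |180° − 102.54°| = 77.46°
77.46° > 2α = 61.93°  →  invalid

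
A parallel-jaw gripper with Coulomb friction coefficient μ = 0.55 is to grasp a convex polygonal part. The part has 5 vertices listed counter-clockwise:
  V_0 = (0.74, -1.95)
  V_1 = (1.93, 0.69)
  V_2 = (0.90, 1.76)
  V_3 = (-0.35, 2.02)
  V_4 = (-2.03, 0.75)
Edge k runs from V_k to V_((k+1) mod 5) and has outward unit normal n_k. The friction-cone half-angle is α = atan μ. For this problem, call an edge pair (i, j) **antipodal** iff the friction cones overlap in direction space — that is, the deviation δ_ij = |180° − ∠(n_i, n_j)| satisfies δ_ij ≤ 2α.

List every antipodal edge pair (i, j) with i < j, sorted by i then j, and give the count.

α = atan 0.55 = 28.81°;  2α = 57.62°
n_0 = (+0.9117, -0.4109)
n_1 = (+0.7204, +0.6935)
n_2 = (+0.2036, +0.9790)
n_3 = (-0.6030, +0.7977)
n_4 = (-0.6980, -0.7161)
  (0,1): δ = 111.83°  ·
  (0,2): δ = 77.49°  ·
  (0,3): δ = 28.65°  ✓
  (0,4): δ = 70.00°  ·
  (1,2): δ = 145.66°  ·
  (1,3): δ = 96.82°  ·
  (1,4): δ = 1.82°  ✓
  (2,3): δ = 131.16°  ·
  (2,4): δ = 32.52°  ✓
  (3,4): δ = 81.35°  ·
antipodal pairs: 3

count = 3; pairs: (0,3), (1,4), (2,4)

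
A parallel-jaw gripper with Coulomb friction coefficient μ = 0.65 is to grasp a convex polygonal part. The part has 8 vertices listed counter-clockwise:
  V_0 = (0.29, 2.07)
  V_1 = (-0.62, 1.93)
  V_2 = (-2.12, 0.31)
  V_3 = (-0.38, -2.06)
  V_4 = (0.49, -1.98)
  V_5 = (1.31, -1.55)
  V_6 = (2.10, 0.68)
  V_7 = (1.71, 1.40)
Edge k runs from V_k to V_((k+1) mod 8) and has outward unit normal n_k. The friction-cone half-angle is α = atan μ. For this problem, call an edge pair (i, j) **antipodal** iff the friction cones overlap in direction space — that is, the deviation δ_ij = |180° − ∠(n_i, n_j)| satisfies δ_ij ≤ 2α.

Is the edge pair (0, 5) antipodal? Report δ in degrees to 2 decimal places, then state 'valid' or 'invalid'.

δ = 61.75°, valid

α = atan 0.65 = 33.02°;  2α = 66.05°
edge 0: e_0 = (-0.91, -0.14);  n_0 = (-0.1521, +0.9884)
edge 5: e_5 = (+0.79, +2.23);  n_5 = (+0.9426, -0.3339)
∠(n_0, n_5) = 118.25°
δ = |180° − 118.25°| = 61.75°
61.75° ≤ 2α = 66.05°  →  valid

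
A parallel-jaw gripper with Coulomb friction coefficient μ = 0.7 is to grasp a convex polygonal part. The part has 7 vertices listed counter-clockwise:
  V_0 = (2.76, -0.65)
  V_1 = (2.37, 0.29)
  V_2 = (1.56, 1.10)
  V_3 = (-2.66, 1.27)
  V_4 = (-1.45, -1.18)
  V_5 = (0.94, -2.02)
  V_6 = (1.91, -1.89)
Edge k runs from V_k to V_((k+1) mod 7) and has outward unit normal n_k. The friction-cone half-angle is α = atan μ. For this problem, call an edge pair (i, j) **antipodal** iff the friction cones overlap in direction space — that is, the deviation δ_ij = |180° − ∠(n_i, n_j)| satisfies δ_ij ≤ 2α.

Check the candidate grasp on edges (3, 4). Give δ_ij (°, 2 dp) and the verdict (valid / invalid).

δ = 135.65°, invalid

α = atan 0.7 = 34.99°;  2α = 69.98°
edge 3: e_3 = (+1.21, -2.45);  n_3 = (-0.8966, -0.4428)
edge 4: e_4 = (+2.39, -0.84);  n_4 = (-0.3316, -0.9434)
∠(n_3, n_4) = 44.35°
δ = |180° − 44.35°| = 135.65°
135.65° > 2α = 69.98°  →  invalid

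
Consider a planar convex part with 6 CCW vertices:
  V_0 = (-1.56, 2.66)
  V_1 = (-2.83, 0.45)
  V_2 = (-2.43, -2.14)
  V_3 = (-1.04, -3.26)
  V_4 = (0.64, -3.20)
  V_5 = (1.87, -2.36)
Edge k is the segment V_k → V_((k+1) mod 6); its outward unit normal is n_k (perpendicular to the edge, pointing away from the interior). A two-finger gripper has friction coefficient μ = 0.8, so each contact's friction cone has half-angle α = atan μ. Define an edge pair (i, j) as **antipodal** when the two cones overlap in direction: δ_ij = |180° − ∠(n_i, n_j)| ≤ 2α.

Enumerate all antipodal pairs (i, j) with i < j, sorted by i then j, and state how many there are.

count = 7; pairs: (0,3), (0,4), (0,5), (1,4), (1,5), (2,5), (3,5)

α = atan 0.8 = 38.66°;  2α = 77.32°
n_0 = (-0.8670, +0.4982)
n_1 = (-0.9883, -0.1526)
n_2 = (-0.6274, -0.7787)
n_3 = (+0.0357, -0.9994)
n_4 = (+0.5640, -0.8258)
n_5 = (+0.8257, +0.5642)
  (0,1): δ = 141.34°  ·
  (0,2): δ = 98.98°  ·
  (0,3): δ = 58.07°  ✓
  (0,4): δ = 25.79°  ✓
  (0,5): δ = 64.23°  ✓
  (1,2): δ = 137.64°  ·
  (1,3): δ = 96.73°  ·
  (1,4): δ = 64.45°  ✓
  (1,5): δ = 25.56°  ✓
  (2,3): δ = 139.09°  ·
  (2,4): δ = 106.81°  ·
  (2,5): δ = 16.80°  ✓
  (3,4): δ = 147.72°  ·
  (3,5): δ = 57.70°  ✓
  (4,5): δ = 89.99°  ·
antipodal pairs: 7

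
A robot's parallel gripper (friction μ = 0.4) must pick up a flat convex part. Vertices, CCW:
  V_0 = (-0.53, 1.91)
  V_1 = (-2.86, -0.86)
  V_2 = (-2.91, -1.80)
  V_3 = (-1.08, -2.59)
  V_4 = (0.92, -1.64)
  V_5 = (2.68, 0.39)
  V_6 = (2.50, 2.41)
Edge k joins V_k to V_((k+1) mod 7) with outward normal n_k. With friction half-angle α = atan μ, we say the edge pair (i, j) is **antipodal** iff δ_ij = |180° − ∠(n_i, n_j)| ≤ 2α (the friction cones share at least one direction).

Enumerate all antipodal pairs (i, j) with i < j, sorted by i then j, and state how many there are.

count = 7; pairs: (0,3), (0,4), (1,4), (1,5), (2,6), (3,6), (4,6)

α = atan 0.4 = 21.80°;  2α = 43.60°
n_0 = (-0.7653, +0.6437)
n_1 = (-0.9986, +0.0531)
n_2 = (-0.3963, -0.9181)
n_3 = (+0.4291, -0.9033)
n_4 = (+0.7556, -0.6551)
n_5 = (+0.9961, +0.0888)
n_6 = (-0.1628, +0.9867)
  (0,1): δ = 142.98°  ·
  (0,2): δ = 73.28°  ·
  (0,3): δ = 24.52°  ✓
  (0,4): δ = 0.86°  ✓
  (0,5): δ = 45.16°  ·
  (0,6): δ = 139.44°  ·
  (1,2): δ = 110.30°  ·
  (1,3): δ = 61.55°  ·
  (1,4): δ = 37.88°  ✓
  (1,5): δ = 8.14°  ✓
  (1,6): δ = 102.42°  ·
  (2,3): δ = 131.24°  ·
  (2,4): δ = 107.58°  ·
  (2,5): δ = 61.56°  ·
  (2,6): δ = 32.72°  ✓
  (3,4): δ = 156.33°  ·
  (3,5): δ = 110.32°  ·
  (3,6): δ = 16.04°  ✓
  (4,5): δ = 133.98°  ·
  (4,6): δ = 39.70°  ✓
  (5,6): δ = 85.72°  ·
antipodal pairs: 7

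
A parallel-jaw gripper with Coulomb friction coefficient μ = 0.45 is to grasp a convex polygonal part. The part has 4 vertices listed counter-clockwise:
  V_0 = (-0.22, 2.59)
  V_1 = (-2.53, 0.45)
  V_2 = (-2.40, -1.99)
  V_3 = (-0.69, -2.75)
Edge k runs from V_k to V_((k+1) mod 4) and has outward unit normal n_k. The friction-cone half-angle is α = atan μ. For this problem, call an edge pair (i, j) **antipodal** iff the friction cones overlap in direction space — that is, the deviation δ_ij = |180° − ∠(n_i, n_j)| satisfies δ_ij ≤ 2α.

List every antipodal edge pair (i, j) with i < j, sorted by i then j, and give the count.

α = atan 0.45 = 24.23°;  2α = 48.46°
n_0 = (-0.6796, +0.7336)
n_1 = (-0.9986, -0.0532)
n_2 = (-0.4061, -0.9138)
n_3 = (+0.9961, -0.0877)
  (0,1): δ = 129.76°  ·
  (0,2): δ = 66.77°  ·
  (0,3): δ = 42.16°  ✓
  (1,2): δ = 117.01°  ·
  (1,3): δ = 8.08°  ✓
  (2,3): δ = 71.07°  ·
antipodal pairs: 2

count = 2; pairs: (0,3), (1,3)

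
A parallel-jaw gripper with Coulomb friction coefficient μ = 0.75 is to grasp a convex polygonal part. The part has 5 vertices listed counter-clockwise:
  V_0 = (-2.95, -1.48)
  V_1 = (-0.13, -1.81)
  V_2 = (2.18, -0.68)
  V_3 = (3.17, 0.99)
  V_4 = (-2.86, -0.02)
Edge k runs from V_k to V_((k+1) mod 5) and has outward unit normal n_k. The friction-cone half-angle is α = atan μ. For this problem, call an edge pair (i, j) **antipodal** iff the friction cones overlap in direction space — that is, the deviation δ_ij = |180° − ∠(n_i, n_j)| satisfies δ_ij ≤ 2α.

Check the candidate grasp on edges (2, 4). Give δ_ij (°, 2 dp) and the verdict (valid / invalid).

α = atan 0.75 = 36.87°;  2α = 73.74°
edge 2: e_2 = (+0.99, +1.67);  n_2 = (+0.8602, -0.5099)
edge 4: e_4 = (-0.09, -1.46);  n_4 = (-0.9981, +0.0615)
∠(n_2, n_4) = 152.87°
δ = |180° − 152.87°| = 27.13°
27.13° ≤ 2α = 73.74°  →  valid

δ = 27.13°, valid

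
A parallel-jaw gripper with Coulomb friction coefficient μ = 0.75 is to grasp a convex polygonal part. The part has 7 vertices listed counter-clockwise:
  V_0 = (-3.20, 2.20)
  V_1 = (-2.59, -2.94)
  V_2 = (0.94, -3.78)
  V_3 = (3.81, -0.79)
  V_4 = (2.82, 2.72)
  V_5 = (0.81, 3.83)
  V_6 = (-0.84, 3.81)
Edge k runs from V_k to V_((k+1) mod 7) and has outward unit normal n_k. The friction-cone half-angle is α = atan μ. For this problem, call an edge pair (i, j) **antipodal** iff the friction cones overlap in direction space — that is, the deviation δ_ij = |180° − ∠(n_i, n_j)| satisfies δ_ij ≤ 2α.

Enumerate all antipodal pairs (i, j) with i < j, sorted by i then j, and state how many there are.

count = 10; pairs: (0,2), (0,3), (0,4), (1,3), (1,4), (1,5), (1,6), (2,5), (2,6), (3,6)

α = atan 0.75 = 36.87°;  2α = 73.74°
n_0 = (-0.9930, -0.1179)
n_1 = (-0.2315, -0.9728)
n_2 = (+0.7214, -0.6925)
n_3 = (+0.9624, +0.2715)
n_4 = (+0.4834, +0.8754)
n_5 = (-0.0121, +0.9999)
n_6 = (-0.5636, +0.8261)
  (0,1): δ = 110.15°  ·
  (0,2): δ = 50.59°  ✓
  (0,3): δ = 8.98°  ✓
  (0,4): δ = 54.32°  ✓
  (0,5): δ = 83.93°  ·
  (0,6): δ = 117.53°  ·
  (1,2): δ = 120.44°  ·
  (1,3): δ = 60.86°  ✓
  (1,4): δ = 15.52°  ✓
  (1,5): δ = 14.08°  ✓
  (1,6): δ = 47.69°  ✓
  (2,3): δ = 120.42°  ·
  (2,4): δ = 75.08°  ·
  (2,5): δ = 45.48°  ✓
  (2,6): δ = 11.87°  ✓
  (3,4): δ = 134.66°  ·
  (3,5): δ = 105.06°  ·
  (3,6): δ = 71.45°  ✓
  (4,5): δ = 150.40°  ·
  (4,6): δ = 116.79°  ·
  (5,6): δ = 146.39°  ·
antipodal pairs: 10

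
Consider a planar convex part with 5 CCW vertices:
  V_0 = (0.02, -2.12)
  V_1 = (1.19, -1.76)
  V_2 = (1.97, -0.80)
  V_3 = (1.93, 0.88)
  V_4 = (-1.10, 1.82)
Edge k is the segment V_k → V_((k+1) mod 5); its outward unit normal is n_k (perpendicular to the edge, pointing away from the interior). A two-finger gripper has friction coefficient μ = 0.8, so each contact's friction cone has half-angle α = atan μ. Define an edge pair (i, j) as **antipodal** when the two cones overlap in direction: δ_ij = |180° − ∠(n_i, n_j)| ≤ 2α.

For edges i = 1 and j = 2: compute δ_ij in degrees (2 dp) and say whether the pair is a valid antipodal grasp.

δ = 139.54°, invalid

α = atan 0.8 = 38.66°;  2α = 77.32°
edge 1: e_1 = (+0.78, +0.96);  n_1 = (+0.7761, -0.6306)
edge 2: e_2 = (-0.04, +1.68);  n_2 = (+0.9997, +0.0238)
∠(n_1, n_2) = 40.46°
δ = |180° − 40.46°| = 139.54°
139.54° > 2α = 77.32°  →  invalid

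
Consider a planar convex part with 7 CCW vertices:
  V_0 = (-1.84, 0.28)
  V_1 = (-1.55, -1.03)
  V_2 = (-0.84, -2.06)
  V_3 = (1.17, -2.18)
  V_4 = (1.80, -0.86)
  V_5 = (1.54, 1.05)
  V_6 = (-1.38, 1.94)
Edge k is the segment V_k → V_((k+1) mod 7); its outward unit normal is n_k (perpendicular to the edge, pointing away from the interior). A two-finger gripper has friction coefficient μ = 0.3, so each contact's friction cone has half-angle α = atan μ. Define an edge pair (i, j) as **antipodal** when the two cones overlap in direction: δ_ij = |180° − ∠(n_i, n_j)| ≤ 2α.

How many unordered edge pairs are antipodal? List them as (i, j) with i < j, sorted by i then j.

α = atan 0.3 = 16.70°;  2α = 33.40°
n_0 = (-0.9764, -0.2161)
n_1 = (-0.8233, -0.5675)
n_2 = (-0.0596, -0.9982)
n_3 = (+0.9025, -0.4307)
n_4 = (+0.9909, +0.1349)
n_5 = (+0.2916, +0.9566)
n_6 = (-0.9637, +0.2670)
  (0,1): δ = 157.90°  ·
  (0,2): δ = 105.90°  ·
  (0,3): δ = 38.00°  ·
  (0,4): δ = 4.73°  ✓
  (0,5): δ = 60.57°  ·
  (0,6): δ = 152.03°  ·
  (1,2): δ = 128.00°  ·
  (1,3): δ = 60.09°  ·
  (1,4): δ = 26.83°  ✓
  (1,5): δ = 38.47°  ·
  (1,6): δ = 129.93°  ·
  (2,3): δ = 112.10°  ·
  (2,4): δ = 78.83°  ·
  (2,5): δ = 13.53°  ✓
  (2,6): δ = 77.93°  ·
  (3,4): δ = 146.73°  ·
  (3,5): δ = 81.44°  ·
  (3,6): δ = 10.03°  ✓
  (4,5): δ = 114.70°  ·
  (4,6): δ = 23.24°  ✓
  (5,6): δ = 88.54°  ·
antipodal pairs: 5

count = 5; pairs: (0,4), (1,4), (2,5), (3,6), (4,6)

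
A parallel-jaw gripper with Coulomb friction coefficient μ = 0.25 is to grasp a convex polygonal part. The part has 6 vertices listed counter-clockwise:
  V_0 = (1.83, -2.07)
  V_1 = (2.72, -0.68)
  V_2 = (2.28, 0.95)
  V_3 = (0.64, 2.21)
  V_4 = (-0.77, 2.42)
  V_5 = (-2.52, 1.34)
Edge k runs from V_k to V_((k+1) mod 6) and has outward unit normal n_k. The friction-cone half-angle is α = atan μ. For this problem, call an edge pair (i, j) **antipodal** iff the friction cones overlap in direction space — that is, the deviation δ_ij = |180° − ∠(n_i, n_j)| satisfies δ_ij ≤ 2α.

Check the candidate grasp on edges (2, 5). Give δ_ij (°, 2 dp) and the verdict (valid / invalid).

δ = 0.56°, valid

α = atan 0.25 = 14.04°;  2α = 28.07°
edge 2: e_2 = (-1.64, +1.26);  n_2 = (+0.6092, +0.7930)
edge 5: e_5 = (+4.35, -3.41);  n_5 = (-0.6169, -0.7870)
∠(n_2, n_5) = 179.44°
δ = |180° − 179.44°| = 0.56°
0.56° ≤ 2α = 28.07°  →  valid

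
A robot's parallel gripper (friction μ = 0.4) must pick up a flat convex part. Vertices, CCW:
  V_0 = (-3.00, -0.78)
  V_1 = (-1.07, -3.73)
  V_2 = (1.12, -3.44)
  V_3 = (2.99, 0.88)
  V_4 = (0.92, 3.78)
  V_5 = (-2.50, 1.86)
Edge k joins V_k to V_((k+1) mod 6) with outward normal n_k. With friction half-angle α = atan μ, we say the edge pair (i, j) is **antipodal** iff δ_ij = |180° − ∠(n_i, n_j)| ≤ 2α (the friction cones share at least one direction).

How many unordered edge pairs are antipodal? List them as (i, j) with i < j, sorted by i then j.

α = atan 0.4 = 21.80°;  2α = 43.60°
n_0 = (-0.8368, -0.5475)
n_1 = (+0.1313, -0.9913)
n_2 = (+0.9177, -0.3972)
n_3 = (+0.8139, +0.5810)
n_4 = (-0.4895, +0.8720)
n_5 = (-0.9825, +0.1861)
  (0,1): δ = 115.65°  ·
  (0,2): δ = 56.60°  ·
  (0,3): δ = 2.32°  ✓
  (0,4): δ = 86.12°  ·
  (0,5): δ = 136.08°  ·
  (1,2): δ = 120.95°  ·
  (1,3): δ = 62.02°  ·
  (1,4): δ = 21.77°  ✓
  (1,5): δ = 71.73°  ·
  (2,3): δ = 121.07°  ·
  (2,4): δ = 37.28°  ✓
  (2,5): δ = 12.68°  ✓
  (3,4): δ = 96.21°  ·
  (3,5): δ = 46.24°  ·
  (4,5): δ = 130.03°  ·
antipodal pairs: 4

count = 4; pairs: (0,3), (1,4), (2,4), (2,5)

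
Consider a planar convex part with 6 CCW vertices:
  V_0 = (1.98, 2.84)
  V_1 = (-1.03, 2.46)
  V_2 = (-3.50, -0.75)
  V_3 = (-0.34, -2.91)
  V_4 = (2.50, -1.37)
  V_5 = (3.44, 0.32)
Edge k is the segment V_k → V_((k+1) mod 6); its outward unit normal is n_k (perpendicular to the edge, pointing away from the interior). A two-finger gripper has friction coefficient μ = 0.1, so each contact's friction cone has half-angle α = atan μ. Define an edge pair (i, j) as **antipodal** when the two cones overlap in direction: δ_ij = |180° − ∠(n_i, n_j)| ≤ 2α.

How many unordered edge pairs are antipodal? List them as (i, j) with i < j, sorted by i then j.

count = 1; pairs: (1,4)

α = atan 0.1 = 5.71°;  2α = 11.42°
n_0 = (-0.1253, +0.9921)
n_1 = (-0.7925, +0.6098)
n_2 = (-0.5643, -0.8256)
n_3 = (+0.4767, -0.8791)
n_4 = (+0.8739, -0.4861)
n_5 = (+0.8653, +0.5013)
  (0,1): δ = 134.77°  ·
  (0,2): δ = 41.55°  ·
  (0,3): δ = 21.27°  ·
  (0,4): δ = 53.72°  ·
  (0,5): δ = 112.89°  ·
  (1,2): δ = 86.78°  ·
  (1,3): δ = 23.95°  ·
  (1,4): δ = 8.49°  ✓
  (1,5): δ = 67.66°  ·
  (2,3): δ = 117.18°  ·
  (2,4): δ = 84.73°  ·
  (2,5): δ = 25.56°  ·
  (3,4): δ = 147.55°  ·
  (3,5): δ = 88.38°  ·
  (4,5): δ = 120.83°  ·
antipodal pairs: 1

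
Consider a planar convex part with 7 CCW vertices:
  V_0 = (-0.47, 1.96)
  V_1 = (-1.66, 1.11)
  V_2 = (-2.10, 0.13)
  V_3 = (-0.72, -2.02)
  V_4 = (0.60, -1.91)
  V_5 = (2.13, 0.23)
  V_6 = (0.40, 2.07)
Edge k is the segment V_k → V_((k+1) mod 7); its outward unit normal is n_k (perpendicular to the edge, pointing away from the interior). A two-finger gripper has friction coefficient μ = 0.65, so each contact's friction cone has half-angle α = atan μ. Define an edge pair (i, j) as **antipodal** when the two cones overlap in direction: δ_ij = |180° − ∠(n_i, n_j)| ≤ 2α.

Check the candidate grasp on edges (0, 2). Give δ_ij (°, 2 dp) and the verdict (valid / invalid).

δ = 92.84°, invalid

α = atan 0.65 = 33.02°;  2α = 66.05°
edge 0: e_0 = (-1.19, -0.85);  n_0 = (-0.5812, +0.8137)
edge 2: e_2 = (+1.38, -2.15);  n_2 = (-0.8416, -0.5402)
∠(n_0, n_2) = 87.16°
δ = |180° − 87.16°| = 92.84°
92.84° > 2α = 66.05°  →  invalid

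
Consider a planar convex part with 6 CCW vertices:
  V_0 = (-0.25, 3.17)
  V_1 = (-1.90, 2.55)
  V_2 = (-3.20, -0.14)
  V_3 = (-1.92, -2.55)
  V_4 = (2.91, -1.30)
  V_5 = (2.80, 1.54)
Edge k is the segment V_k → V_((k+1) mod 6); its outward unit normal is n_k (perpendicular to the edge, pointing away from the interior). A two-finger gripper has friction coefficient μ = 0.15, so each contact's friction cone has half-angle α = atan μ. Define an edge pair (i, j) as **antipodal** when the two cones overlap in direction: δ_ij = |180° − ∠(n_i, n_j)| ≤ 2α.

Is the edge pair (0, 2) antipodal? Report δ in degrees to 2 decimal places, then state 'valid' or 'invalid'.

α = atan 0.15 = 8.53°;  2α = 17.06°
edge 0: e_0 = (-1.65, -0.62);  n_0 = (-0.3517, +0.9361)
edge 2: e_2 = (+1.28, -2.41);  n_2 = (-0.8832, -0.4691)
∠(n_0, n_2) = 97.38°
δ = |180° − 97.38°| = 82.62°
82.62° > 2α = 17.06°  →  invalid

δ = 82.62°, invalid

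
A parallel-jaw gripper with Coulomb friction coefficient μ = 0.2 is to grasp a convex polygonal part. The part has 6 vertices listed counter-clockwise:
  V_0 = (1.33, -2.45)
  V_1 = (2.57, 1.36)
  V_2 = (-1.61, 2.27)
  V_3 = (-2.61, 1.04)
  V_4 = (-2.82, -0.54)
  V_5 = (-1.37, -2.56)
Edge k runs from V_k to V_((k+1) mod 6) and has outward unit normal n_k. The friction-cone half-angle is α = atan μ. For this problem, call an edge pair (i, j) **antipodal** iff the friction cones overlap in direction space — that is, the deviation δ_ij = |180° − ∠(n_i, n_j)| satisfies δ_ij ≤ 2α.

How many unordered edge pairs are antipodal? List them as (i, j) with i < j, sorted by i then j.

α = atan 0.2 = 11.31°;  2α = 22.62°
n_0 = (+0.9509, -0.3095)
n_1 = (+0.2127, +0.9771)
n_2 = (-0.7759, +0.6308)
n_3 = (-0.9913, +0.1318)
n_4 = (-0.8124, -0.5831)
n_5 = (+0.0407, -0.9992)
  (0,1): δ = 84.25°  ·
  (0,2): δ = 21.08°  ✓
  (0,3): δ = 10.46°  ✓
  (0,4): δ = 53.70°  ·
  (0,5): δ = 110.36°  ·
  (1,2): δ = 116.83°  ·
  (1,3): δ = 85.29°  ·
  (1,4): δ = 42.05°  ·
  (1,5): δ = 14.61°  ✓
  (2,3): δ = 148.46°  ·
  (2,4): δ = 105.22°  ·
  (2,5): δ = 48.56°  ·
  (3,4): δ = 136.76°  ·
  (3,5): δ = 80.10°  ·
  (4,5): δ = 123.34°  ·
antipodal pairs: 3

count = 3; pairs: (0,2), (0,3), (1,5)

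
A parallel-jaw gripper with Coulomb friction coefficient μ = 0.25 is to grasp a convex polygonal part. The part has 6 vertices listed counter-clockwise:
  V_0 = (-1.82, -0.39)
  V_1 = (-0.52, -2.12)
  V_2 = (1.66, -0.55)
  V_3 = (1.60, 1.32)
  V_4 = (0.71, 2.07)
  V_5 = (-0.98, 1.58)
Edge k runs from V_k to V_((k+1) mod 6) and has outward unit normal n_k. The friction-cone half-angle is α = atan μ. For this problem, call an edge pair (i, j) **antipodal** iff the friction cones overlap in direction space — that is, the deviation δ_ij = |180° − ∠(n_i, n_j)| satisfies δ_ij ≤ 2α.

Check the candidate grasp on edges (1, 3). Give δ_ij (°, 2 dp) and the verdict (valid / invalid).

δ = 75.88°, invalid

α = atan 0.25 = 14.04°;  2α = 28.07°
edge 1: e_1 = (+2.18, +1.57);  n_1 = (+0.5844, -0.8115)
edge 3: e_3 = (-0.89, +0.75);  n_3 = (+0.6444, +0.7647)
∠(n_1, n_3) = 104.12°
δ = |180° − 104.12°| = 75.88°
75.88° > 2α = 28.07°  →  invalid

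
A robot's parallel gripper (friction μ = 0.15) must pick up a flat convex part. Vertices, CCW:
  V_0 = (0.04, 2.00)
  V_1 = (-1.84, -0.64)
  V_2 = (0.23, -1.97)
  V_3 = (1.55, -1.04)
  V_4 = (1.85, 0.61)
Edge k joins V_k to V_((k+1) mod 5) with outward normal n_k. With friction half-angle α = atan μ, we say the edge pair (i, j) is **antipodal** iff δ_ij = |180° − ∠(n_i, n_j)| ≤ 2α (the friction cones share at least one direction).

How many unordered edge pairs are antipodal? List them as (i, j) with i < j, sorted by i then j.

count = 1; pairs: (1,4)

α = atan 0.15 = 8.53°;  2α = 17.06°
n_0 = (-0.8146, +0.5801)
n_1 = (-0.5406, -0.8413)
n_2 = (+0.5760, -0.8175)
n_3 = (+0.9839, -0.1789)
n_4 = (+0.6091, +0.7931)
  (0,1): δ = 87.27°  ·
  (0,2): δ = 19.38°  ·
  (0,3): δ = 25.15°  ·
  (0,4): δ = 87.93°  ·
  (1,2): δ = 112.11°  ·
  (1,3): δ = 67.58°  ·
  (1,4): δ = 4.80°  ✓
  (2,3): δ = 135.47°  ·
  (2,4): δ = 72.69°  ·
  (3,4): δ = 117.22°  ·
antipodal pairs: 1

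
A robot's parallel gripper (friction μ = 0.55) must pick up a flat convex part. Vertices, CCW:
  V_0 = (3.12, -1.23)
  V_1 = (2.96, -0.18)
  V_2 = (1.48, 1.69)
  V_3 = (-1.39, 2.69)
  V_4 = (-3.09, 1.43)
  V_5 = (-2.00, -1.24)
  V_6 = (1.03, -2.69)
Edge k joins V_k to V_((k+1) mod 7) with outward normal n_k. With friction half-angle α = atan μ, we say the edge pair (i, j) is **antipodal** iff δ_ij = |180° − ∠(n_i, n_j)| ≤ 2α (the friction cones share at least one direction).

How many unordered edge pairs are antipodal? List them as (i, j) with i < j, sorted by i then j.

count = 8; pairs: (0,4), (0,5), (1,4), (1,5), (2,4), (2,5), (2,6), (3,6)

α = atan 0.55 = 28.81°;  2α = 57.62°
n_0 = (+0.9886, +0.1506)
n_1 = (+0.7841, +0.6206)
n_2 = (+0.3290, +0.9443)
n_3 = (-0.5955, +0.8034)
n_4 = (-0.9258, -0.3780)
n_5 = (-0.4317, -0.9020)
n_6 = (+0.5727, -0.8198)
  (0,1): δ = 150.30°  ·
  (0,2): δ = 117.87°  ·
  (0,3): δ = 62.12°  ·
  (0,4): δ = 13.54°  ✓
  (0,5): δ = 55.76°  ✓
  (0,6): δ = 116.27°  ·
  (1,2): δ = 147.57°  ·
  (1,3): δ = 91.81°  ·
  (1,4): δ = 16.15°  ✓
  (1,5): δ = 26.07°  ✓
  (1,6): δ = 86.58°  ·
  (2,3): δ = 124.25°  ·
  (2,4): δ = 48.58°  ✓
  (2,5): δ = 6.36°  ✓
  (2,6): δ = 54.15°  ✓
  (3,4): δ = 104.34°  ·
  (3,5): δ = 62.12°  ·
  (3,6): δ = 1.61°  ✓
  (4,5): δ = 137.78°  ·
  (4,6): δ = 77.27°  ·
  (5,6): δ = 119.49°  ·
antipodal pairs: 8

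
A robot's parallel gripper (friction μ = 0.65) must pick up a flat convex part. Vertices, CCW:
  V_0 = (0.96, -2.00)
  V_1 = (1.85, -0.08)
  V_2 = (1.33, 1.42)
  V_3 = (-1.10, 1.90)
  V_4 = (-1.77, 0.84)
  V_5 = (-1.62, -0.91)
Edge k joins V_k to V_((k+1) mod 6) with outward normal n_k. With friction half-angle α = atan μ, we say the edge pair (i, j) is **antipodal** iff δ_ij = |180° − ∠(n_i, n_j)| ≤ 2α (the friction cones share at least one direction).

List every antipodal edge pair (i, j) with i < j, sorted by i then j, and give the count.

α = atan 0.65 = 33.02°;  2α = 66.05°
n_0 = (+0.9073, -0.4206)
n_1 = (+0.9448, +0.3275)
n_2 = (+0.1938, +0.9810)
n_3 = (-0.8453, +0.5343)
n_4 = (-0.9963, -0.0854)
n_5 = (-0.3892, -0.9212)
  (0,1): δ = 136.01°  ·
  (0,2): δ = 76.30°  ·
  (0,3): δ = 7.43°  ✓
  (0,4): δ = 29.77°  ✓
  (0,5): δ = 91.97°  ·
  (1,2): δ = 120.29°  ·
  (1,3): δ = 51.42°  ✓
  (1,4): δ = 14.22°  ✓
  (1,5): δ = 47.98°  ✓
  (2,3): δ = 111.12°  ·
  (2,4): δ = 73.93°  ·
  (2,5): δ = 11.73°  ✓
  (3,4): δ = 142.80°  ·
  (3,5): δ = 80.61°  ·
  (4,5): δ = 117.80°  ·
antipodal pairs: 6

count = 6; pairs: (0,3), (0,4), (1,3), (1,4), (1,5), (2,5)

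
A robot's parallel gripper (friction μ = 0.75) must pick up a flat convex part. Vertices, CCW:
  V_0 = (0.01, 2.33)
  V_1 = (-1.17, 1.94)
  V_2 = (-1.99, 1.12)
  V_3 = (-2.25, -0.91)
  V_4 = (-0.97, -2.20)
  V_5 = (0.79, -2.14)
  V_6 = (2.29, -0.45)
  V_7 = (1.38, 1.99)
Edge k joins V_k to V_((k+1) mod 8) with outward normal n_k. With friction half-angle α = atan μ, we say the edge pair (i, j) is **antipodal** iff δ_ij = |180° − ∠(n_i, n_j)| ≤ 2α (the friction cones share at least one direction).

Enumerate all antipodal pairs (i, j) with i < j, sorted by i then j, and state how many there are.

count = 13; pairs: (0,3), (0,4), (0,5), (1,4), (1,5), (1,6), (2,5), (2,6), (3,6), (3,7), (4,6), (4,7), (5,7)

α = atan 0.75 = 36.87°;  2α = 73.74°
n_0 = (-0.3138, +0.9495)
n_1 = (-0.7071, +0.7071)
n_2 = (-0.9919, +0.1270)
n_3 = (-0.7099, -0.7044)
n_4 = (+0.0341, -0.9994)
n_5 = (+0.7479, -0.6638)
n_6 = (+0.9370, +0.3494)
n_7 = (+0.2409, +0.9706)
  (0,1): δ = 153.29°  ·
  (0,2): δ = 115.59°  ·
  (0,3): δ = 63.51°  ✓
  (0,4): δ = 16.34°  ✓
  (0,5): δ = 30.12°  ✓
  (0,6): δ = 92.16°  ·
  (0,7): δ = 147.77°  ·
  (1,2): δ = 142.30°  ·
  (1,3): δ = 90.22°  ·
  (1,4): δ = 43.05°  ✓
  (1,5): δ = 3.41°  ✓
  (1,6): δ = 65.45°  ✓
  (1,7): δ = 121.06°  ·
  (2,3): δ = 127.92°  ·
  (2,4): δ = 80.75°  ·
  (2,5): δ = 34.29°  ✓
  (2,6): δ = 27.75°  ✓
  (2,7): δ = 83.36°  ·
  (3,4): δ = 132.82°  ·
  (3,5): δ = 86.37°  ·
  (3,6): δ = 24.32°  ✓
  (3,7): δ = 31.29°  ✓
  (4,5): δ = 133.54°  ·
  (4,6): δ = 71.50°  ✓
  (4,7): δ = 15.89°  ✓
  (5,6): δ = 117.96°  ·
  (5,7): δ = 62.35°  ✓
  (6,7): δ = 124.39°  ·
antipodal pairs: 13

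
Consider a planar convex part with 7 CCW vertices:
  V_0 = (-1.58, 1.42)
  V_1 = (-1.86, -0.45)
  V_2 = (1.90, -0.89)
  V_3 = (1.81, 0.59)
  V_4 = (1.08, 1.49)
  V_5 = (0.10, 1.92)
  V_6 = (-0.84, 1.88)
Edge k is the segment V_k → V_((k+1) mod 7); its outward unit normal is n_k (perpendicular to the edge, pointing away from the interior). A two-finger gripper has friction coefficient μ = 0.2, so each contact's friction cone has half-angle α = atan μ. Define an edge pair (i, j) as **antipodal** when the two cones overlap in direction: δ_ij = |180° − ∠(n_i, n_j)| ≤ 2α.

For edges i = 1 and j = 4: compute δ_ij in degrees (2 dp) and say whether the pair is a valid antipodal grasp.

δ = 17.02°, valid

α = atan 0.2 = 11.31°;  2α = 22.62°
edge 1: e_1 = (+3.76, -0.44);  n_1 = (-0.1162, -0.9932)
edge 4: e_4 = (-0.98, +0.43);  n_4 = (+0.4018, +0.9157)
∠(n_1, n_4) = 162.98°
δ = |180° − 162.98°| = 17.02°
17.02° ≤ 2α = 22.62°  →  valid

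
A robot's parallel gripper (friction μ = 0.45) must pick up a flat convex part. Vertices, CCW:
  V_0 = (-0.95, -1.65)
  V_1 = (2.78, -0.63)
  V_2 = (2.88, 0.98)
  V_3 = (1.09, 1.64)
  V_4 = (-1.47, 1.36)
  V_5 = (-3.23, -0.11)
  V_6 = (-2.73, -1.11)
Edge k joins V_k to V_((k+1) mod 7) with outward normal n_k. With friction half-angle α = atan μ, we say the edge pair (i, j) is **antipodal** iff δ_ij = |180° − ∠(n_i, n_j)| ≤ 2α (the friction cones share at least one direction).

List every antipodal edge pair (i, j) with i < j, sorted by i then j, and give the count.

count = 8; pairs: (0,2), (0,3), (0,4), (1,4), (1,5), (2,5), (2,6), (3,6)

α = atan 0.45 = 24.23°;  2α = 48.46°
n_0 = (+0.2638, -0.9646)
n_1 = (+0.9981, -0.0620)
n_2 = (+0.3459, +0.9383)
n_3 = (-0.1087, +0.9941)
n_4 = (-0.6410, +0.7675)
n_5 = (-0.8944, -0.4472)
n_6 = (-0.2903, -0.9569)
  (0,1): δ = 108.85°  ·
  (0,2): δ = 35.53°  ✓
  (0,3): δ = 9.05°  ✓
  (0,4): δ = 24.58°  ✓
  (0,5): δ = 101.27°  ·
  (0,6): δ = 147.83°  ·
  (1,2): δ = 106.69°  ·
  (1,3): δ = 80.20°  ·
  (1,4): δ = 46.58°  ✓
  (1,5): δ = 30.12°  ✓
  (1,6): δ = 76.68°  ·
  (2,3): δ = 153.52°  ·
  (2,4): δ = 119.89°  ·
  (2,5): δ = 43.20°  ✓
  (2,6): δ = 3.36°  ✓
  (3,4): δ = 146.37°  ·
  (3,5): δ = 69.68°  ·
  (3,6): δ = 23.12°  ✓
  (4,5): δ = 103.30°  ·
  (4,6): δ = 56.75°  ·
  (5,6): δ = 133.44°  ·
antipodal pairs: 8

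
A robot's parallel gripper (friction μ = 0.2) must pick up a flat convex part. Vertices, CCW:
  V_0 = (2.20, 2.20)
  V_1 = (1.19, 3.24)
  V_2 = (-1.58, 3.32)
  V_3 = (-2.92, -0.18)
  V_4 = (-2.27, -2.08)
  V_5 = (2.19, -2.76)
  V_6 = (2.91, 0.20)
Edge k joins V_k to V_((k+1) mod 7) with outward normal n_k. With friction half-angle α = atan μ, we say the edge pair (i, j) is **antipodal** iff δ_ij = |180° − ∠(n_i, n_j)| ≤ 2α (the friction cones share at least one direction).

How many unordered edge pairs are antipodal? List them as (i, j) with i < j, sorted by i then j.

α = atan 0.2 = 11.31°;  2α = 22.62°
n_0 = (+0.7174, +0.6967)
n_1 = (+0.0289, +0.9996)
n_2 = (-0.9339, +0.3575)
n_3 = (-0.9462, -0.3237)
n_4 = (-0.1507, -0.9886)
n_5 = (+0.9717, -0.2364)
n_6 = (+0.9424, +0.3345)
  (0,1): δ = 135.82°  ·
  (0,2): δ = 65.11°  ·
  (0,3): δ = 25.28°  ·
  (0,4): δ = 37.17°  ·
  (0,5): δ = 122.17°  ·
  (0,6): δ = 155.38°  ·
  (1,2): δ = 109.30°  ·
  (1,3): δ = 69.46°  ·
  (1,4): δ = 7.01°  ✓
  (1,5): δ = 77.98°  ·
  (1,6): δ = 111.20°  ·
  (2,3): δ = 140.16°  ·
  (2,4): δ = 77.72°  ·
  (2,5): δ = 7.28°  ✓
  (2,6): δ = 40.49°  ·
  (3,4): δ = 117.56°  ·
  (3,5): δ = 32.56°  ·
  (3,6): δ = 0.66°  ✓
  (4,5): δ = 95.00°  ·
  (4,6): δ = 61.79°  ·
  (5,6): δ = 146.78°  ·
antipodal pairs: 3

count = 3; pairs: (1,4), (2,5), (3,6)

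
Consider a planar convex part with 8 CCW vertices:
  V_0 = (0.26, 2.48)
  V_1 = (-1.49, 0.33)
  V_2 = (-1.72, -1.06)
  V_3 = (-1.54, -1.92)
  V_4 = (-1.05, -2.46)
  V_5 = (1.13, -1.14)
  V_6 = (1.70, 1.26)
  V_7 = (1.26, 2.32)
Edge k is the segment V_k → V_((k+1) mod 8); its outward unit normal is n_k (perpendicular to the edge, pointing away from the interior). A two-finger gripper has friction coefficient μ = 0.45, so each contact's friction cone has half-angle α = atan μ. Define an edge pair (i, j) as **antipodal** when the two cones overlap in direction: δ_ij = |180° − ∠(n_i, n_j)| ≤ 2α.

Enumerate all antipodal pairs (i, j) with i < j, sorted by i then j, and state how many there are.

α = atan 0.45 = 24.23°;  2α = 48.46°
n_0 = (-0.7756, +0.6313)
n_1 = (-0.9866, +0.1632)
n_2 = (-0.9788, -0.2049)
n_3 = (-0.7406, -0.6720)
n_4 = (+0.5180, -0.8554)
n_5 = (+0.9729, -0.2311)
n_6 = (+0.9236, +0.3834)
n_7 = (+0.1580, +0.9874)
  (0,1): δ = 150.25°  ·
  (0,2): δ = 129.03°  ·
  (0,3): δ = 98.64°  ·
  (0,4): δ = 19.66°  ✓
  (0,5): δ = 25.78°  ✓
  (0,6): δ = 61.69°  ·
  (0,7): δ = 120.05°  ·
  (1,2): δ = 158.78°  ·
  (1,3): δ = 128.38°  ·
  (1,4): δ = 49.41°  ·
  (1,5): δ = 3.96°  ✓
  (1,6): δ = 31.94°  ✓
  (1,7): δ = 90.31°  ·
  (2,3): δ = 149.60°  ·
  (2,4): δ = 70.63°  ·
  (2,5): δ = 25.18°  ✓
  (2,6): δ = 10.72°  ✓
  (2,7): δ = 69.09°  ·
  (3,4): δ = 101.03°  ·
  (3,5): δ = 55.58°  ·
  (3,6): δ = 19.68°  ✓
  (3,7): δ = 38.69°  ✓
  (4,5): δ = 134.56°  ·
  (4,6): δ = 98.65°  ·
  (4,7): δ = 40.29°  ✓
  (5,6): δ = 144.10°  ·
  (5,7): δ = 85.73°  ·
  (6,7): δ = 121.63°  ·
antipodal pairs: 9

count = 9; pairs: (0,4), (0,5), (1,5), (1,6), (2,5), (2,6), (3,6), (3,7), (4,7)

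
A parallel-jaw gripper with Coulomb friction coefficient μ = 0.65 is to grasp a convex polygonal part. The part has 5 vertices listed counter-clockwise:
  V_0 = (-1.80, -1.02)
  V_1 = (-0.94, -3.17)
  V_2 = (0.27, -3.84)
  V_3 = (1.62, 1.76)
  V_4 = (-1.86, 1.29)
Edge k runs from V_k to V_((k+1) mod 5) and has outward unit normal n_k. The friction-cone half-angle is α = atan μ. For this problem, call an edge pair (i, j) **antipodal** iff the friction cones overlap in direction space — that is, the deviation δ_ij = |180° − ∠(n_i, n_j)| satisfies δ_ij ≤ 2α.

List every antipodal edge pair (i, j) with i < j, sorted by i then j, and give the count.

count = 3; pairs: (0,2), (1,3), (2,4)

α = atan 0.65 = 33.02°;  2α = 66.05°
n_0 = (-0.9285, -0.3714)
n_1 = (-0.4844, -0.8748)
n_2 = (+0.9722, -0.2344)
n_3 = (-0.1338, +0.9910)
n_4 = (-0.9997, -0.0260)
  (0,1): δ = 140.78°  ·
  (0,2): δ = 35.36°  ✓
  (0,3): δ = 75.89°  ·
  (0,4): δ = 159.69°  ·
  (1,2): δ = 74.58°  ·
  (1,3): δ = 36.67°  ✓
  (1,4): δ = 120.46°  ·
  (2,3): δ = 68.75°  ·
  (2,4): δ = 15.04°  ✓
  (3,4): δ = 96.20°  ·
antipodal pairs: 3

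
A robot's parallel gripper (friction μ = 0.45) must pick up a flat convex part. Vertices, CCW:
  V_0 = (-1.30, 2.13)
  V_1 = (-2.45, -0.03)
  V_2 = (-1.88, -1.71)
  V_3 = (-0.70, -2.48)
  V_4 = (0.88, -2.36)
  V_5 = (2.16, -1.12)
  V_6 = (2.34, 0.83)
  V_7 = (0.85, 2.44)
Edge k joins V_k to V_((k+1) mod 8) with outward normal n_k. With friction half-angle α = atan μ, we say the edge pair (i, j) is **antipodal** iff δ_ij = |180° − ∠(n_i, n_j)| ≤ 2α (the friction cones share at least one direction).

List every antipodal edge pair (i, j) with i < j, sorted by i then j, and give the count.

α = atan 0.45 = 24.23°;  2α = 48.46°
n_0 = (-0.8827, +0.4700)
n_1 = (-0.9470, -0.3213)
n_2 = (-0.5465, -0.8375)
n_3 = (+0.0757, -0.9971)
n_4 = (+0.6958, -0.7182)
n_5 = (+0.9958, -0.0919)
n_6 = (+0.7339, +0.6792)
n_7 = (-0.1427, +0.9898)
  (0,1): δ = 133.23°  ·
  (0,2): δ = 95.09°  ·
  (0,3): δ = 57.63°  ·
  (0,4): δ = 17.88°  ✓
  (0,5): δ = 22.76°  ✓
  (0,6): δ = 70.81°  ·
  (0,7): δ = 126.24°  ·
  (1,2): δ = 141.87°  ·
  (1,3): δ = 104.40°  ·
  (1,4): δ = 64.65°  ·
  (1,5): δ = 24.02°  ✓
  (1,6): δ = 24.04°  ✓
  (1,7): δ = 79.46°  ·
  (2,3): δ = 142.53°  ·
  (2,4): δ = 102.78°  ·
  (2,5): δ = 62.15°  ·
  (2,6): δ = 14.09°  ✓
  (2,7): δ = 41.33°  ✓
  (3,4): δ = 140.25°  ·
  (3,5): δ = 99.62°  ·
  (3,6): δ = 51.56°  ·
  (3,7): δ = 3.86°  ✓
  (4,5): δ = 139.36°  ·
  (4,6): δ = 91.31°  ·
  (4,7): δ = 35.89°  ✓
  (5,6): δ = 131.94°  ·
  (5,7): δ = 76.52°  ·
  (6,7): δ = 124.58°  ·
antipodal pairs: 8

count = 8; pairs: (0,4), (0,5), (1,5), (1,6), (2,6), (2,7), (3,7), (4,7)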